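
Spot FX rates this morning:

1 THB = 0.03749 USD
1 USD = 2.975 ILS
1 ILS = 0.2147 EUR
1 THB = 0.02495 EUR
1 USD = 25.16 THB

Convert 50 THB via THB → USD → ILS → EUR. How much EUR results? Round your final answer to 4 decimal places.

1.1973

50 THB × 0.03749 = 1.8745 USD
1.8745 USD × 2.975 = 5.5766375 ILS
5.5766375 ILS × 0.2147 = 1.19730407125 EUR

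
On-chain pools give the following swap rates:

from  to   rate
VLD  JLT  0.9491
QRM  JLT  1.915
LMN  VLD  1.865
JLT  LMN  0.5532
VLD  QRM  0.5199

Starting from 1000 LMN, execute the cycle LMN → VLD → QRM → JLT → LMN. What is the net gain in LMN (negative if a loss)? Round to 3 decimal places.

1000 LMN × 1.865 = 1865 VLD
1865 VLD × 0.5199 = 969.6135 QRM
969.6135 QRM × 1.915 = 1856.8098525 JLT
1856.8098525 JLT × 0.5532 = 1027.187210403 LMN
Net change: 1027.187210403 − 1000 = 27.187210403 LMN

27.187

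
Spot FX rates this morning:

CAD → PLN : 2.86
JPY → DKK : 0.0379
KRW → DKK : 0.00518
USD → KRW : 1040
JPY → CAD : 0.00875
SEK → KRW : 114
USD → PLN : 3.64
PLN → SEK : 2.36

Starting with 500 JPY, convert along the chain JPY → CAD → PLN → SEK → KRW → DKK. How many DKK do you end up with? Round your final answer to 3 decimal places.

17.438

500 JPY × 0.00875 = 4.375 CAD
4.375 CAD × 2.86 = 12.5125 PLN
12.5125 PLN × 2.36 = 29.5295 SEK
29.5295 SEK × 114 = 3366.363 KRW
3366.363 KRW × 0.00518 = 17.43776034 DKK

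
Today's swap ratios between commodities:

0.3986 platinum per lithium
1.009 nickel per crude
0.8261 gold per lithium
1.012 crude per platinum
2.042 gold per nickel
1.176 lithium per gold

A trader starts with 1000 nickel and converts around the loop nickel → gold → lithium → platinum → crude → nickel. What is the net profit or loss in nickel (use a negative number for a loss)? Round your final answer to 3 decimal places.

1000 nickel × 2.042 = 2042 gold
2042 gold × 1.176 = 2401.392 lithium
2401.392 lithium × 0.3986 = 957.1948512 platinum
957.1948512 platinum × 1.012 = 968.6811894144 crude
968.6811894144 crude × 1.009 = 977.3993201191296 nickel
Net change: 977.3993201191296 − 1000 = -22.6006798808704 nickel

-22.601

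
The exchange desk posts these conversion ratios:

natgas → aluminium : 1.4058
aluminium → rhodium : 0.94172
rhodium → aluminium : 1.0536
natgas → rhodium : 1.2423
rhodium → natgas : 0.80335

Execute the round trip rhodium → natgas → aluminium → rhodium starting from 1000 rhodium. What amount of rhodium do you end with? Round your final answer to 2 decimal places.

1063.53

1000 rhodium × 0.80335 = 803.35 natgas
803.35 natgas × 1.4058 = 1129.34943 aluminium
1129.34943 aluminium × 0.94172 = 1063.5309452196 rhodium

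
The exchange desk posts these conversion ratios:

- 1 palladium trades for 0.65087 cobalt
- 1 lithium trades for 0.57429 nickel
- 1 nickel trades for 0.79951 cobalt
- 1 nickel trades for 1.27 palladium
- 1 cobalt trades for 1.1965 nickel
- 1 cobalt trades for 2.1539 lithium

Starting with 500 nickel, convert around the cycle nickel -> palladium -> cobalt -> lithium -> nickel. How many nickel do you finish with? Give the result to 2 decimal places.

500 nickel × 1.27 = 635 palladium
635 palladium × 0.65087 = 413.30245 cobalt
413.30245 cobalt × 2.1539 = 890.212147055 lithium
890.212147055 lithium × 0.57429 = 511.23993393221595 nickel

511.24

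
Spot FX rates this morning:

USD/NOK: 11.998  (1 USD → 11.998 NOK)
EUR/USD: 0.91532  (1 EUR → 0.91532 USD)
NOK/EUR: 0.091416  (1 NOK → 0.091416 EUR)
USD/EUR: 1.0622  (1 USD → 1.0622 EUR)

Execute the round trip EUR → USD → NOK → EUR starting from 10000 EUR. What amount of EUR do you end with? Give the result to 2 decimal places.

10000 EUR × 0.91532 = 9153.2 USD
9153.2 USD × 11.998 = 109820.0936 NOK
109820.0936 NOK × 0.091416 = 10039.3136765376 EUR

10039.31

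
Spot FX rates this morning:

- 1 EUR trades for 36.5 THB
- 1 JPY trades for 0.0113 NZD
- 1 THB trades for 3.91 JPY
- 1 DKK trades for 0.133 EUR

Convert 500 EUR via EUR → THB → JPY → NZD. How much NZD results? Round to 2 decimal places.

806.34

500 EUR × 36.5 = 18250 THB
18250 THB × 3.91 = 71357.5 JPY
71357.5 JPY × 0.0113 = 806.33975 NZD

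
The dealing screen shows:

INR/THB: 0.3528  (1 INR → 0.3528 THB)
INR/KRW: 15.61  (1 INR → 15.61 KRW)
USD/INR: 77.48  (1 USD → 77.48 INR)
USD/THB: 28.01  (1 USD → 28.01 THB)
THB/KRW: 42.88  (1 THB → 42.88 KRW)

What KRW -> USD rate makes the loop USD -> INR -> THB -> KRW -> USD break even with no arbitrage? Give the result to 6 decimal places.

0.000853

Known legs of the cycle: 77.48 × 0.3528 × 42.88 = 1172.12239872
For no arbitrage the full-cycle product must be 1, so the missing rate is 1 / 1172.12239872 ≈ 0.00085315.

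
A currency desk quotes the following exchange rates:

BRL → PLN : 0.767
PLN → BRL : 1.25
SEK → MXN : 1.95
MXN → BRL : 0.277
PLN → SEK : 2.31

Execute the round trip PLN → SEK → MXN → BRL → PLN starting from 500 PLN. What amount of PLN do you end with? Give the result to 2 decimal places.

478.51

500 PLN × 2.31 = 1155 SEK
1155 SEK × 1.95 = 2252.25 MXN
2252.25 MXN × 0.277 = 623.87325 BRL
623.87325 BRL × 0.767 = 478.51078275 PLN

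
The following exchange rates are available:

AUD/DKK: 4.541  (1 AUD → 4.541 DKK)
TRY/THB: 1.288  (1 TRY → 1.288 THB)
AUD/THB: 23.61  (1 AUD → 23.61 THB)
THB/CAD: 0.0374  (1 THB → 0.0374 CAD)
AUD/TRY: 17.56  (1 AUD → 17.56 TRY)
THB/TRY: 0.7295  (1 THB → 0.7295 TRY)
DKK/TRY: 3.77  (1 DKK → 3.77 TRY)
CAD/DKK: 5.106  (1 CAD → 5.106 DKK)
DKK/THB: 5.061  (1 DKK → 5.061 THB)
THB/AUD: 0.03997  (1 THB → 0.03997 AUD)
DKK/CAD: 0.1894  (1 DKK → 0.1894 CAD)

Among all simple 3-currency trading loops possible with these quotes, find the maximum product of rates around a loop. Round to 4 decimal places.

0.9665

DKK→THB→CAD→DKK: 5.061 × 0.0374 × 5.106 = 0.96647
DKK→THB→AUD→DKK: 5.061 × 0.03997 × 4.541 = 0.91859
TRY→THB→AUD→TRY: 1.288 × 0.03997 × 17.56 = 0.90401
Maximum is DKK→THB→CAD→DKK at 0.9665; no arbitrage — every cycle loses value.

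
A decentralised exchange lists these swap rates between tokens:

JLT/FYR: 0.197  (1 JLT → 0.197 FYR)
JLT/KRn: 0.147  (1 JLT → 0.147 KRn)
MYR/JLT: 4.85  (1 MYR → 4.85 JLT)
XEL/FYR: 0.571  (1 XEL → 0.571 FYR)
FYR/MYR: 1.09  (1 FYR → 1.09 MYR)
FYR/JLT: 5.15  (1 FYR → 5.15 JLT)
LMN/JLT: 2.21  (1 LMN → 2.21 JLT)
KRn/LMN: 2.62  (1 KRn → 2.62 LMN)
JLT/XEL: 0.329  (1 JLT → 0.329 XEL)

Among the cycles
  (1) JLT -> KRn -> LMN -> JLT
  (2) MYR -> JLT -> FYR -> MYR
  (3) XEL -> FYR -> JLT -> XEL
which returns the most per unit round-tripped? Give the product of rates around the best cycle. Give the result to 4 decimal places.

1.0414

(1) 0.147 × 2.62 × 2.21 = 0.85116
(2) 4.85 × 0.197 × 1.09 = 1.04144
(3) 0.571 × 5.15 × 0.329 = 0.96747
Highest is cycle (2) at 1.0414 (>1, arbitrage).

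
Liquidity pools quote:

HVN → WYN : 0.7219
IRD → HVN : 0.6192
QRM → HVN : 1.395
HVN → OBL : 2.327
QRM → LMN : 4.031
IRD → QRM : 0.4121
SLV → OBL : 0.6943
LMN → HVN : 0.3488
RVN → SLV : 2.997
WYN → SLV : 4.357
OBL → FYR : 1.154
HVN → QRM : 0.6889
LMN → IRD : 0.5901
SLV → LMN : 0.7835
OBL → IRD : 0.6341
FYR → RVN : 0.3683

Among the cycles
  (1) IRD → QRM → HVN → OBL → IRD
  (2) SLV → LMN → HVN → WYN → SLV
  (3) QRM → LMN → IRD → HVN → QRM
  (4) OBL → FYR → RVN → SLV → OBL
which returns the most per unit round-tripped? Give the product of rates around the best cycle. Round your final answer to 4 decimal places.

(1) 0.4121 × 1.395 × 2.327 × 0.6341 = 0.84826
(2) 0.7835 × 0.3488 × 0.7219 × 4.357 = 0.85957
(3) 4.031 × 0.5901 × 0.6192 × 0.6889 = 1.01467
(4) 1.154 × 0.3683 × 2.997 × 0.6943 = 0.88439
Highest is cycle (3) at 1.0147 (>1, arbitrage).

1.0147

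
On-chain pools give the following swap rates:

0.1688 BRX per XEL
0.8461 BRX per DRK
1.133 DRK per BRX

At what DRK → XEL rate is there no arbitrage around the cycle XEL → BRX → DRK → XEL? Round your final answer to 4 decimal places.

Known legs of the cycle: 0.1688 × 1.133 = 0.1912504
For no arbitrage the full-cycle product must be 1, so the missing rate is 1 / 0.1912504 ≈ 5.228747.

5.2287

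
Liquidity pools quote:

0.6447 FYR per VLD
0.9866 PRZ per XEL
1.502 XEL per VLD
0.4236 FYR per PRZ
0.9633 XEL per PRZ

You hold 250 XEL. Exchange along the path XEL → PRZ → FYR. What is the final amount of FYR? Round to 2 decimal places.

250 XEL × 0.9866 = 246.65 PRZ
246.65 PRZ × 0.4236 = 104.48094 FYR

104.48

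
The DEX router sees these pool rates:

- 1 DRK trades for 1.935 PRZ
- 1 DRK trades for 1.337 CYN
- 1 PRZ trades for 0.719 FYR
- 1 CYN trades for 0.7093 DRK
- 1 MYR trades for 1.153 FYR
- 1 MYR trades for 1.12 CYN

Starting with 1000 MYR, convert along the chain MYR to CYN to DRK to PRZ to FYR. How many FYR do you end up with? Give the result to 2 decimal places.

1105.24

1000 MYR × 1.12 = 1120 CYN
1120 CYN × 0.7093 = 794.416 DRK
794.416 DRK × 1.935 = 1537.19496 PRZ
1537.19496 PRZ × 0.719 = 1105.24317624 FYR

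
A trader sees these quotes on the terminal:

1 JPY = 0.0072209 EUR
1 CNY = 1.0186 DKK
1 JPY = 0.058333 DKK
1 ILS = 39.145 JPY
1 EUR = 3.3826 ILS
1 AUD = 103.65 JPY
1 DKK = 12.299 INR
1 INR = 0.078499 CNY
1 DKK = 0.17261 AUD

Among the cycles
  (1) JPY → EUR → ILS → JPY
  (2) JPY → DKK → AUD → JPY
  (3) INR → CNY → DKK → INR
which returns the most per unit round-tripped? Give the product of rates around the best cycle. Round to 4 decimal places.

(1) 0.0072209 × 3.3826 × 39.145 = 0.95613
(2) 0.058333 × 0.17261 × 103.65 = 1.04364
(3) 0.078499 × 1.0186 × 12.299 = 0.98342
Highest is cycle (2) at 1.0436 (>1, arbitrage).

1.0436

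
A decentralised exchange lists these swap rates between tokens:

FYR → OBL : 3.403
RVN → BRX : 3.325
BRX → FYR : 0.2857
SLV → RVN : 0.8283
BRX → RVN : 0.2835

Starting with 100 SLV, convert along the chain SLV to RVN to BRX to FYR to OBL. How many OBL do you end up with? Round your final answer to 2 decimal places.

267.76

100 SLV × 0.8283 = 82.83 RVN
82.83 RVN × 3.325 = 275.40975 BRX
275.40975 BRX × 0.2857 = 78.684565575 FYR
78.684565575 FYR × 3.403 = 267.763576651725 OBL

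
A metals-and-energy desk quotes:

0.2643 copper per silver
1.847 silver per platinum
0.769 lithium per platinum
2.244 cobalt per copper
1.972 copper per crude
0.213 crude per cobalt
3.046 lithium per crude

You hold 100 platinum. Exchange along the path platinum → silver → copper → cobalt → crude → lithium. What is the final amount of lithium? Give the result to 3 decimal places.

71.072

100 platinum × 1.847 = 184.7 silver
184.7 silver × 0.2643 = 48.81621 copper
48.81621 copper × 2.244 = 109.54357524 cobalt
109.54357524 cobalt × 0.213 = 23.33278152612 crude
23.33278152612 crude × 3.046 = 71.07165252856152 lithium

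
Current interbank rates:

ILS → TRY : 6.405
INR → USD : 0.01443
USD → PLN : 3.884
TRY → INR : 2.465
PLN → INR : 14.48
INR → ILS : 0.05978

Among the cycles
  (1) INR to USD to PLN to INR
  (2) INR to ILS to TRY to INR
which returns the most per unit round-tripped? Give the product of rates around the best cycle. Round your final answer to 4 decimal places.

0.9438

(1) 0.01443 × 3.884 × 14.48 = 0.81155
(2) 0.05978 × 6.405 × 2.465 = 0.94383
Highest is cycle (2) at 0.9438 (≤1, no arbitrage).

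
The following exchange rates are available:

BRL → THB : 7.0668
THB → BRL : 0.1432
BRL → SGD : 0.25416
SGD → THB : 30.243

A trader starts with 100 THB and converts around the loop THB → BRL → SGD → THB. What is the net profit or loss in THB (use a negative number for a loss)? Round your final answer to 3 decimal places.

10.072

100 THB × 0.1432 = 14.32 BRL
14.32 BRL × 0.25416 = 3.6395712 SGD
3.6395712 SGD × 30.243 = 110.0715518016 THB
Net change: 110.0715518016 − 100 = 10.0715518016 THB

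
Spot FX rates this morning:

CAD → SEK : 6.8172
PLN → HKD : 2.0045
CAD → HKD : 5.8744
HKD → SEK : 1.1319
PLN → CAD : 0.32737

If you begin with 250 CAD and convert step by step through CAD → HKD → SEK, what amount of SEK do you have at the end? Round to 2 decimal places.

250 CAD × 5.8744 = 1468.6 HKD
1468.6 HKD × 1.1319 = 1662.30834 SEK

1662.31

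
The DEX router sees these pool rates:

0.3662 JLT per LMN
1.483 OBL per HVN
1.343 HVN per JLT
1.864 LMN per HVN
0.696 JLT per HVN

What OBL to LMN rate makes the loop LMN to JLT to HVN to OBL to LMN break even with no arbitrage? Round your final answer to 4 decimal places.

Known legs of the cycle: 0.3662 × 1.343 × 1.483 = 0.7293491878
For no arbitrage the full-cycle product must be 1, so the missing rate is 1 / 0.7293491878 ≈ 1.371085.

1.3711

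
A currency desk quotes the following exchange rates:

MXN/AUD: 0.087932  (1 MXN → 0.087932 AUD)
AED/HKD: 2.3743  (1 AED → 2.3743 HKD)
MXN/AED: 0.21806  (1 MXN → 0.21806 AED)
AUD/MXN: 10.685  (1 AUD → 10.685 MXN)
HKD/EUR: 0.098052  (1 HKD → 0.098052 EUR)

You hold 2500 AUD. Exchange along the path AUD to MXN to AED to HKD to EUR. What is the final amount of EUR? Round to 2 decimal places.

1356.07

2500 AUD × 10.685 = 26712.5 MXN
26712.5 MXN × 0.21806 = 5824.92775 AED
5824.92775 AED × 2.3743 = 13830.125956825 HKD
13830.125956825 HKD × 0.098052 = 1356.0715103186049 EUR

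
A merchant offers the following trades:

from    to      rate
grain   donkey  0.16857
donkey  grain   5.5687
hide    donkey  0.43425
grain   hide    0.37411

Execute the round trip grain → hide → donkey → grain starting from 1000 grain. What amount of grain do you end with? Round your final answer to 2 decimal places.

904.68

1000 grain × 0.37411 = 374.11 hide
374.11 hide × 0.43425 = 162.4572675 donkey
162.4572675 donkey × 5.5687 = 904.67578552725 grain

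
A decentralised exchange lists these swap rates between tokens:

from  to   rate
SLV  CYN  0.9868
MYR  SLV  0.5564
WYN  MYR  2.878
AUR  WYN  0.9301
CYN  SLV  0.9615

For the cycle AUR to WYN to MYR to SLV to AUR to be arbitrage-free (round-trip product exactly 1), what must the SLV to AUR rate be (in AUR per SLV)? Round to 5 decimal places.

Known legs of the cycle: 0.9301 × 2.878 × 0.5564 = 1.48938698792
For no arbitrage the full-cycle product must be 1, so the missing rate is 1 / 1.48938698792 ≈ 0.6714172.

0.67142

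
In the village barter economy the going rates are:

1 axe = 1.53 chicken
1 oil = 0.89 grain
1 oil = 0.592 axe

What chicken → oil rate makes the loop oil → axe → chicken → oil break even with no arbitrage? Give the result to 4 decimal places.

Known legs of the cycle: 0.592 × 1.53 = 0.90576
For no arbitrage the full-cycle product must be 1, so the missing rate is 1 / 0.90576 ≈ 1.104045.

1.1040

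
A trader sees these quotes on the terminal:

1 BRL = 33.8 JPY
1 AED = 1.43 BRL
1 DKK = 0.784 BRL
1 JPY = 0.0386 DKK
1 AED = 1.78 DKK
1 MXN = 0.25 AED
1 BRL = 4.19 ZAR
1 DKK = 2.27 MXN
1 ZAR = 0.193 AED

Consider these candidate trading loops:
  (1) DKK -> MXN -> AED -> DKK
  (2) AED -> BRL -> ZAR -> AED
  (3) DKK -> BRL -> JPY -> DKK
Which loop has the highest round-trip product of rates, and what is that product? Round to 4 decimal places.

(1) 2.27 × 0.25 × 1.78 = 1.01015
(2) 1.43 × 4.19 × 0.193 = 1.15640
(3) 0.784 × 33.8 × 0.0386 = 1.02287
Highest is cycle (2) at 1.1564 (>1, arbitrage).

1.1564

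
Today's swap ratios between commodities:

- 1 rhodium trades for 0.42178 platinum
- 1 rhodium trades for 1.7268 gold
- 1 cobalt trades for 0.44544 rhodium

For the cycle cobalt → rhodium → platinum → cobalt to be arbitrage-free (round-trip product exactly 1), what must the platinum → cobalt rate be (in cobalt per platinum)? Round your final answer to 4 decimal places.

5.3226

Known legs of the cycle: 0.44544 × 0.42178 = 0.1878776832
For no arbitrage the full-cycle product must be 1, so the missing rate is 1 / 0.1878776832 ≈ 5.322612.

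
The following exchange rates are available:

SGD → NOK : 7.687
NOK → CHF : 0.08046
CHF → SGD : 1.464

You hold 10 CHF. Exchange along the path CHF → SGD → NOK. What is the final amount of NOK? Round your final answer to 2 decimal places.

10 CHF × 1.464 = 14.64 SGD
14.64 SGD × 7.687 = 112.53768 NOK

112.54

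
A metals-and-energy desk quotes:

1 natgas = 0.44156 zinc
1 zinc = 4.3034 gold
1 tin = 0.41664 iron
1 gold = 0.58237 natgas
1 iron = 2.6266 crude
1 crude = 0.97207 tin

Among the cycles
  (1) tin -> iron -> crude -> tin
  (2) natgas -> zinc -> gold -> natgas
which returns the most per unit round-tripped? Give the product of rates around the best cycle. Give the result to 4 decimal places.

1.1066

(1) 0.41664 × 2.6266 × 0.97207 = 1.06378
(2) 0.44156 × 4.3034 × 0.58237 = 1.10662
Highest is cycle (2) at 1.1066 (>1, arbitrage).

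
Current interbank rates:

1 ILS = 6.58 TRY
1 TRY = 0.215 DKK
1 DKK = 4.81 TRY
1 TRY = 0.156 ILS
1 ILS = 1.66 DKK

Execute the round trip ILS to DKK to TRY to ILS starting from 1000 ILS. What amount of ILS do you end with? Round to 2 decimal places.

1000 ILS × 1.66 = 1660 DKK
1660 DKK × 4.81 = 7984.6 TRY
7984.6 TRY × 0.156 = 1245.5976 ILS

1245.60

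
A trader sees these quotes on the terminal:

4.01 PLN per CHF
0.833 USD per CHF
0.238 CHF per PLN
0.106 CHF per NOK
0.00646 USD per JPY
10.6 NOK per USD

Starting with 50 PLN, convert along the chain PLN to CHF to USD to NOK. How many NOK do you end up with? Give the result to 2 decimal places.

105.07

50 PLN × 0.238 = 11.9 CHF
11.9 CHF × 0.833 = 9.9127 USD
9.9127 USD × 10.6 = 105.07462 NOK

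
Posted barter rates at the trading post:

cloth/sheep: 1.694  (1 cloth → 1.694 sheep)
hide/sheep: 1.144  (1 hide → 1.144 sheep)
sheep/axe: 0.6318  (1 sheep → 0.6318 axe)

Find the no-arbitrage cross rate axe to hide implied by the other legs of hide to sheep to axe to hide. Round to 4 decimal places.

1.3835

Known legs of the cycle: 1.144 × 0.6318 = 0.7227792
For no arbitrage the full-cycle product must be 1, so the missing rate is 1 / 0.7227792 ≈ 1.383548.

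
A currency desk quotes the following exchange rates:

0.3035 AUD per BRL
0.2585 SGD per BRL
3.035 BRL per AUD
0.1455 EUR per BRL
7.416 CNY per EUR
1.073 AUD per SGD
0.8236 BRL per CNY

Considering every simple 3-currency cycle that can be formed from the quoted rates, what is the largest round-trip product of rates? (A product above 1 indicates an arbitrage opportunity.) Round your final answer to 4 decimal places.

BRL→EUR→CNY→BRL: 0.1455 × 7.416 × 0.8236 = 0.88869
BRL→SGD→AUD→BRL: 0.2585 × 1.073 × 3.035 = 0.84182
Maximum is BRL→EUR→CNY→BRL at 0.8887; no arbitrage — every cycle loses value.

0.8887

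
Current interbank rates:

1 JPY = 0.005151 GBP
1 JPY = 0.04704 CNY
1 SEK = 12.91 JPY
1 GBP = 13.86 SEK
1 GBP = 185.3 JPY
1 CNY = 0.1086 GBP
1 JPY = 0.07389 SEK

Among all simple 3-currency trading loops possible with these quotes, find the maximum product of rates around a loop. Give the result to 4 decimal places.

0.9466

GBP→JPY→CNY→GBP: 185.3 × 0.04704 × 0.1086 = 0.94661
GBP→SEK→JPY→GBP: 13.86 × 12.91 × 0.005151 = 0.92168
Maximum is GBP→JPY→CNY→GBP at 0.9466; no arbitrage — every cycle loses value.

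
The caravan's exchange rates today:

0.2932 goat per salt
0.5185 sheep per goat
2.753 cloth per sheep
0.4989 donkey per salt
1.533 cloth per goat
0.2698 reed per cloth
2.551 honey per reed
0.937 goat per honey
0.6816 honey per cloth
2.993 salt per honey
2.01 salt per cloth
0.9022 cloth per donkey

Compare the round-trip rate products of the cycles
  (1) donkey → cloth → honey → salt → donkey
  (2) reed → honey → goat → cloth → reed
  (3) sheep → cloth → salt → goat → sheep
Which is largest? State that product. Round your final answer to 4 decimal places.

(1) 0.9022 × 0.6816 × 2.993 × 0.4989 = 0.91823
(2) 2.551 × 0.937 × 1.533 × 0.2698 = 0.98863
(3) 2.753 × 2.01 × 0.2932 × 0.5185 = 0.84123
Highest is cycle (2) at 0.9886 (≤1, no arbitrage).

0.9886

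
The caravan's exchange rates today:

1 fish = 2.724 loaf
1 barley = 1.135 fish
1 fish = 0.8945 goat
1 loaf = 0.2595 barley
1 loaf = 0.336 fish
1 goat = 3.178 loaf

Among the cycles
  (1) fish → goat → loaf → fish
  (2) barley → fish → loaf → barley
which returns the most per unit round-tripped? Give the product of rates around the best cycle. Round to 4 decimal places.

(1) 0.8945 × 3.178 × 0.336 = 0.95515
(2) 1.135 × 2.724 × 0.2595 = 0.80231
Highest is cycle (1) at 0.9552 (≤1, no arbitrage).

0.9552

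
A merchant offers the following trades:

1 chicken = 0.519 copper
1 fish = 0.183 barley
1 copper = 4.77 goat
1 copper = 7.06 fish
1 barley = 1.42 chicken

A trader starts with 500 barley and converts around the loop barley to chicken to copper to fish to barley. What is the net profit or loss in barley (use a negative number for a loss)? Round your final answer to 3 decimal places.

500 barley × 1.42 = 710 chicken
710 chicken × 0.519 = 368.49 copper
368.49 copper × 7.06 = 2601.5394 fish
2601.5394 fish × 0.183 = 476.0817102 barley
Net change: 476.0817102 − 500 = -23.9182898 barley

-23.918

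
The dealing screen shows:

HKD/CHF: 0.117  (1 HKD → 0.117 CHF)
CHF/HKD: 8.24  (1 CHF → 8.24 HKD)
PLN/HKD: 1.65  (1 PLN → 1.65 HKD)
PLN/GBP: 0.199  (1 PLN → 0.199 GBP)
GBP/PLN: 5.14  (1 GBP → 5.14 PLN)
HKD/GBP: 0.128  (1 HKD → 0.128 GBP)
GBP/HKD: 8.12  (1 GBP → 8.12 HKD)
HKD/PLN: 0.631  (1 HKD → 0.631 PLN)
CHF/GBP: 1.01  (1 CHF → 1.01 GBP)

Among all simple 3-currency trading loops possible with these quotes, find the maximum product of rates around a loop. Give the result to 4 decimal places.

1.0856

PLN→HKD→GBP→PLN: 1.65 × 0.128 × 5.14 = 1.08557
PLN→GBP→HKD→PLN: 0.199 × 8.12 × 0.631 = 1.01962
GBP→HKD→CHF→GBP: 8.12 × 0.117 × 1.01 = 0.95954
Maximum is PLN→HKD→GBP→PLN at 1.0856; arbitrage exists.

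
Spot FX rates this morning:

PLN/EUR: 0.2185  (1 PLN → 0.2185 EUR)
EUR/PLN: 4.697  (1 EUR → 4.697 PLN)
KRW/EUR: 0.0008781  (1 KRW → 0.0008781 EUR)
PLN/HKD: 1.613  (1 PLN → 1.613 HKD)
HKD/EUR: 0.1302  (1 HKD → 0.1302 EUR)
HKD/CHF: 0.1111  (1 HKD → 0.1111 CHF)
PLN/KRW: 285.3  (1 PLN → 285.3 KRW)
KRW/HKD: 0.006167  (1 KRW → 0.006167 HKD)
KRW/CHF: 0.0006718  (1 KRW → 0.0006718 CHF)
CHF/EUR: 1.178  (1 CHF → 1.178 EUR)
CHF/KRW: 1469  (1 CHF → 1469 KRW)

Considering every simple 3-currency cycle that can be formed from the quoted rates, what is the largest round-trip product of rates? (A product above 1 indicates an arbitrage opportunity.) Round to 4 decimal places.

1.1767

PLN→KRW→EUR→PLN: 285.3 × 0.0008781 × 4.697 = 1.17670
CHF→KRW→HKD→CHF: 1469 × 0.006167 × 0.1111 = 1.00649
PLN→HKD→EUR→PLN: 1.613 × 0.1302 × 4.697 = 0.98643
Maximum is PLN→KRW→EUR→PLN at 1.1767; arbitrage exists.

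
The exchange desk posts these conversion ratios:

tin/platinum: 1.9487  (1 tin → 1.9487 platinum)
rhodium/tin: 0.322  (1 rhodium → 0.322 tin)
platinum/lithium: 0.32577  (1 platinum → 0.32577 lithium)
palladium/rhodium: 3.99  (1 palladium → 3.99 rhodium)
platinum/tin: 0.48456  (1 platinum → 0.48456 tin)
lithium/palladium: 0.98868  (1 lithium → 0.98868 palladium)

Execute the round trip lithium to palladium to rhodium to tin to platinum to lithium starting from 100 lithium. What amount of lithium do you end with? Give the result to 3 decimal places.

80.638

100 lithium × 0.98868 = 98.868 palladium
98.868 palladium × 3.99 = 394.48332 rhodium
394.48332 rhodium × 0.322 = 127.02362904 tin
127.02362904 tin × 1.9487 = 247.530945910248 platinum
247.530945910248 platinum × 0.32577 = 80.63815624918149096 lithium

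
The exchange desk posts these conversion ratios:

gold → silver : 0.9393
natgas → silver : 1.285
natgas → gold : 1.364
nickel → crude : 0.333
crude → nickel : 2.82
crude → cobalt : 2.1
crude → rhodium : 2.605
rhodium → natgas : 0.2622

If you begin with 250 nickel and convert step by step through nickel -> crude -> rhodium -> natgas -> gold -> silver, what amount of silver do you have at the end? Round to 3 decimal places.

250 nickel × 0.333 = 83.25 crude
83.25 crude × 2.605 = 216.86625 rhodium
216.86625 rhodium × 0.2622 = 56.86233075 natgas
56.86233075 natgas × 1.364 = 77.560219143 gold
77.560219143 gold × 0.9393 = 72.8523138410199 silver

72.852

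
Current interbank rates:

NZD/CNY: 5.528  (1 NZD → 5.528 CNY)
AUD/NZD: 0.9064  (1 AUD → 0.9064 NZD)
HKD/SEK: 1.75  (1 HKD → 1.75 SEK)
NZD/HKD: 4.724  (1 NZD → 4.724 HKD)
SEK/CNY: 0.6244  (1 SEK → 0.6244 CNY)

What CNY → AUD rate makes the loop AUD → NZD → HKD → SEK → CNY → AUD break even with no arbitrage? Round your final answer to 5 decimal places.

Known legs of the cycle: 0.9064 × 4.724 × 1.75 × 0.6244 = 4.67875957472
For no arbitrage the full-cycle product must be 1, so the missing rate is 1 / 4.67875957472 ≈ 0.2137319.

0.21373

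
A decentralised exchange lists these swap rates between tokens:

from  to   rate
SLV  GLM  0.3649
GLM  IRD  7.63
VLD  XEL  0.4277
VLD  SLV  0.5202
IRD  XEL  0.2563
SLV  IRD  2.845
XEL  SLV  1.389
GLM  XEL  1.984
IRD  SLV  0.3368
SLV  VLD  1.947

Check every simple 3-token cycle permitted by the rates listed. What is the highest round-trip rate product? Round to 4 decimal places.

1.1567

XEL→SLV→VLD→XEL: 1.389 × 1.947 × 0.4277 = 1.15666
XEL→SLV→IRD→XEL: 1.389 × 2.845 × 0.2563 = 1.01282
XEL→SLV→GLM→XEL: 1.389 × 0.3649 × 1.984 = 1.00558
GLM→IRD→SLV→GLM: 7.63 × 0.3368 × 0.3649 = 0.93771
Maximum is XEL→SLV→VLD→XEL at 1.1567; arbitrage exists.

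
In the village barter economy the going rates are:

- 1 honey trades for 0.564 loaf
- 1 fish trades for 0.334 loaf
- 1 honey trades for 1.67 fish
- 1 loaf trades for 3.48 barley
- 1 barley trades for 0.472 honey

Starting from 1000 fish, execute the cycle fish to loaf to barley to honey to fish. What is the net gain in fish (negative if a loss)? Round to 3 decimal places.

1000 fish × 0.334 = 334 loaf
334 loaf × 3.48 = 1162.32 barley
1162.32 barley × 0.472 = 548.61504 honey
548.61504 honey × 1.67 = 916.1871168 fish
Net change: 916.1871168 − 1000 = -83.8128832 fish

-83.813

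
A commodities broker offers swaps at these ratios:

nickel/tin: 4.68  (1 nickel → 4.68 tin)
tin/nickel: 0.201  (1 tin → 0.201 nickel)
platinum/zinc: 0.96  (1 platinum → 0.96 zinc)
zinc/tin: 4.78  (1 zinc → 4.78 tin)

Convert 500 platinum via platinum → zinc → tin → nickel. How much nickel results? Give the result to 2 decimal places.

500 platinum × 0.96 = 480 zinc
480 zinc × 4.78 = 2294.4 tin
2294.4 tin × 0.201 = 461.1744 nickel

461.17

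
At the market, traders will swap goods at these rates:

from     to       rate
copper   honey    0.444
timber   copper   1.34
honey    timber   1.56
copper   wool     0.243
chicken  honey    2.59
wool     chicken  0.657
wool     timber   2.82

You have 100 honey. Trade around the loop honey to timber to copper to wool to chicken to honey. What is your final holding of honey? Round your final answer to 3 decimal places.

100 honey × 1.56 = 156 timber
156 timber × 1.34 = 209.04 copper
209.04 copper × 0.243 = 50.79672 wool
50.79672 wool × 0.657 = 33.37344504 chicken
33.37344504 chicken × 2.59 = 86.4372226536 honey

86.437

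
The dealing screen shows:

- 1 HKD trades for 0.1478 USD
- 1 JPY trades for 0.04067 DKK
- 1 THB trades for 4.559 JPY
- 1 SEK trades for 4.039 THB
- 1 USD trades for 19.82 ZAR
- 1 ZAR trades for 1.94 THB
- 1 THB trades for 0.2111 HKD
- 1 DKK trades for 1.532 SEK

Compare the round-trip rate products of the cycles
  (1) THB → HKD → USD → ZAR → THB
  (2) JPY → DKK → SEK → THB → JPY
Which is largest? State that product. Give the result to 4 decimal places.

(1) 0.2111 × 0.1478 × 19.82 × 1.94 = 1.19969
(2) 0.04067 × 1.532 × 4.039 × 4.559 = 1.14730
Highest is cycle (1) at 1.1997 (>1, arbitrage).

1.1997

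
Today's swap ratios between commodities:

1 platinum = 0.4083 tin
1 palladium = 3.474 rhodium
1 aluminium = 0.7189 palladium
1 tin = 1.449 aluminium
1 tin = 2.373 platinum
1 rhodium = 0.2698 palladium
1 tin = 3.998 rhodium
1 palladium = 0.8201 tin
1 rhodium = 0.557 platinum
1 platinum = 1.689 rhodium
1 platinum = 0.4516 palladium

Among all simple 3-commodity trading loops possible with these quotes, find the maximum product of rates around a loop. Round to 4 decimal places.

0.9092

rhodium→platinum→tin→rhodium: 0.557 × 0.4083 × 3.998 = 0.90924
rhodium→palladium→tin→rhodium: 0.2698 × 0.8201 × 3.998 = 0.88461
platinum→palladium→tin→platinum: 0.4516 × 0.8201 × 2.373 = 0.87886
rhodium→platinum→palladium→rhodium: 0.557 × 0.4516 × 3.474 = 0.87385
aluminium→palladium→tin→aluminium: 0.7189 × 0.8201 × 1.449 = 0.85429
Maximum is rhodium→platinum→tin→rhodium at 0.9092; no arbitrage — every cycle loses value.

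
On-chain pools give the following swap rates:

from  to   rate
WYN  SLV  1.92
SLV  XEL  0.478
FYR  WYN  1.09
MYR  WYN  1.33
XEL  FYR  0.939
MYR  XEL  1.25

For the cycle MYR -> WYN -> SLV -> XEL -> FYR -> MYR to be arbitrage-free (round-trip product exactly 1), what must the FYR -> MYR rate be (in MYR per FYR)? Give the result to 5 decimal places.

0.87248

Known legs of the cycle: 1.33 × 1.92 × 0.478 × 0.939 = 1.1461629312
For no arbitrage the full-cycle product must be 1, so the missing rate is 1 / 1.1461629312 ≈ 0.8724763.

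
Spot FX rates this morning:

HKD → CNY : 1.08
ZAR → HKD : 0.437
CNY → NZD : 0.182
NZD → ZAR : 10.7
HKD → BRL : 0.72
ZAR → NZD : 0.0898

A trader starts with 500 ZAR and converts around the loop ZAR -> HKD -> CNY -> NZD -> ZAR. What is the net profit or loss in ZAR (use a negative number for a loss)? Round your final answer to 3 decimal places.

500 ZAR × 0.437 = 218.5 HKD
218.5 HKD × 1.08 = 235.98 CNY
235.98 CNY × 0.182 = 42.94836 NZD
42.94836 NZD × 10.7 = 459.547452 ZAR
Net change: 459.547452 − 500 = -40.452548 ZAR

-40.453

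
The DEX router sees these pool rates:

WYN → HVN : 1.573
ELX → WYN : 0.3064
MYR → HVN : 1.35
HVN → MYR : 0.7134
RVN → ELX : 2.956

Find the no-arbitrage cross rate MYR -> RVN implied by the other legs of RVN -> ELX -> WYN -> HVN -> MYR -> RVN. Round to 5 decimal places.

Known legs of the cycle: 2.956 × 0.3064 × 1.573 × 0.7134 = 1.01637744381888
For no arbitrage the full-cycle product must be 1, so the missing rate is 1 / 1.01637744381888 ≈ 0.9838865.

0.98389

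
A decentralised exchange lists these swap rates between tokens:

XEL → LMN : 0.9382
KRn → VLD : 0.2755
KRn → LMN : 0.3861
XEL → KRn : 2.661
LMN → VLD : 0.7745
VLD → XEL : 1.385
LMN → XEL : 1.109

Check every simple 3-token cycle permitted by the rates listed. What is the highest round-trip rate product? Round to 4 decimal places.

XEL→KRn→LMN→XEL: 2.661 × 0.3861 × 1.109 = 1.13940
VLD→XEL→KRn→VLD: 1.385 × 2.661 × 0.2755 = 1.01535
VLD→XEL→LMN→VLD: 1.385 × 0.9382 × 0.7745 = 1.00639
Maximum is XEL→KRn→LMN→XEL at 1.1394; arbitrage exists.

1.1394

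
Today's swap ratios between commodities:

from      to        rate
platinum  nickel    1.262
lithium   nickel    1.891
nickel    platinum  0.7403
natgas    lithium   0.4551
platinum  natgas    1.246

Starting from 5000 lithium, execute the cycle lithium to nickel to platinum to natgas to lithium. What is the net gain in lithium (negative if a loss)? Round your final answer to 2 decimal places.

5000 lithium × 1.891 = 9455 nickel
9455 nickel × 0.7403 = 6999.5365 platinum
6999.5365 platinum × 1.246 = 8721.422479 natgas
8721.422479 natgas × 0.4551 = 3969.1193701929 lithium
Net change: 3969.1193701929 − 5000 = -1030.8806298071 lithium

-1030.88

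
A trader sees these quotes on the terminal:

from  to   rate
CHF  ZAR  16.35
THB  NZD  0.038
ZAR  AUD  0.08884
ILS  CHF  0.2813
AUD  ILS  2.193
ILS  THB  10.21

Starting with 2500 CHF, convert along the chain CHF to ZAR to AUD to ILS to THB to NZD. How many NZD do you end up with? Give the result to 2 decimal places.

3089.69

2500 CHF × 16.35 = 40875 ZAR
40875 ZAR × 0.08884 = 3631.335 AUD
3631.335 AUD × 2.193 = 7963.517655 ILS
7963.517655 ILS × 10.21 = 81307.51525755 THB
81307.51525755 THB × 0.038 = 3089.6855797869 NZD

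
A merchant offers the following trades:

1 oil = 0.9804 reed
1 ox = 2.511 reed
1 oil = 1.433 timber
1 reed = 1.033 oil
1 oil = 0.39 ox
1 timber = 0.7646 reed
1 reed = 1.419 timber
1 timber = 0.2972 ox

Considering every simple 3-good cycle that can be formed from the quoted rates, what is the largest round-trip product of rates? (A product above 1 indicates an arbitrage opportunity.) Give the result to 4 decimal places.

1.1318

oil→timber→reed→oil: 1.433 × 0.7646 × 1.033 = 1.13183
ox→reed→timber→ox: 2.511 × 1.419 × 0.2972 = 1.05896
ox→reed→oil→ox: 2.511 × 1.033 × 0.39 = 1.01161
Maximum is oil→timber→reed→oil at 1.1318; arbitrage exists.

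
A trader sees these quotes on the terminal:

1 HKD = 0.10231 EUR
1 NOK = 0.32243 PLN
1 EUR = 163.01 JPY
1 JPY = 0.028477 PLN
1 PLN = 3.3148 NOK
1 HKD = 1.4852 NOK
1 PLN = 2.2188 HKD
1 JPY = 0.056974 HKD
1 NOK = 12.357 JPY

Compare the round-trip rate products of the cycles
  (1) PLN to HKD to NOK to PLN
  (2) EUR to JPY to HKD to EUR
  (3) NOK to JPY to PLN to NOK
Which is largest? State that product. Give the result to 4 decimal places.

1.1664

(1) 2.2188 × 1.4852 × 0.32243 = 1.06252
(2) 163.01 × 0.056974 × 0.10231 = 0.95019
(3) 12.357 × 0.028477 × 3.3148 = 1.16645
Highest is cycle (3) at 1.1664 (>1, arbitrage).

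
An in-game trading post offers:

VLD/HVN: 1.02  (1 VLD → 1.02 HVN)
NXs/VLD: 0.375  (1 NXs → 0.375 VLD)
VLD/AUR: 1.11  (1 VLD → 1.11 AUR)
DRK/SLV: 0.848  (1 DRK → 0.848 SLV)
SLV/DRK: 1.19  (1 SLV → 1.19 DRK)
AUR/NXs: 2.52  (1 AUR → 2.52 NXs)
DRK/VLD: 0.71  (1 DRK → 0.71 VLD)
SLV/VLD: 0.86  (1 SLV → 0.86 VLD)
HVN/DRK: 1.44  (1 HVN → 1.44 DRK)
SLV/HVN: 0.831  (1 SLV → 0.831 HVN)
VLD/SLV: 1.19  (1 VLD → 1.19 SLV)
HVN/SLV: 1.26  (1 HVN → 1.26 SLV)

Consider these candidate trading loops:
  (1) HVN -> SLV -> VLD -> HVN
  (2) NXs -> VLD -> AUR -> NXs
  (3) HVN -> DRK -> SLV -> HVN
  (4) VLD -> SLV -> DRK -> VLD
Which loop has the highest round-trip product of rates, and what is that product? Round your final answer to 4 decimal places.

1.1053

(1) 1.26 × 0.86 × 1.02 = 1.10527
(2) 0.375 × 1.11 × 2.52 = 1.04895
(3) 1.44 × 0.848 × 0.831 = 1.01475
(4) 1.19 × 1.19 × 0.71 = 1.00543
Highest is cycle (1) at 1.1053 (>1, arbitrage).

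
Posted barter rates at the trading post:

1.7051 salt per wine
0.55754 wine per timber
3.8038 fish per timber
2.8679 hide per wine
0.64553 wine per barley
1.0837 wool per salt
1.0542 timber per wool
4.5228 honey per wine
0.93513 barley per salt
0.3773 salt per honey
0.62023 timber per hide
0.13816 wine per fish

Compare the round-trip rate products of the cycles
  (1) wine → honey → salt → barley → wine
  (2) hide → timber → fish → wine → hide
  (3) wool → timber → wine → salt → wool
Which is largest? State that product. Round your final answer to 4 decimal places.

1.0861

(1) 4.5228 × 0.3773 × 0.93513 × 0.64553 = 1.03011
(2) 0.62023 × 3.8038 × 0.13816 × 2.8679 = 0.93480
(3) 1.0542 × 0.55754 × 1.7051 × 1.0837 = 1.08607
Highest is cycle (3) at 1.0861 (>1, arbitrage).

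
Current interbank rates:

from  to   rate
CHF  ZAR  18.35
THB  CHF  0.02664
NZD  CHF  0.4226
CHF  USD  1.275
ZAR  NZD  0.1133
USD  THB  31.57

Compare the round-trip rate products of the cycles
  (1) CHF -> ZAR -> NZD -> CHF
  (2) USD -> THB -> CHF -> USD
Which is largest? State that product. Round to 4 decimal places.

1.0723

(1) 18.35 × 0.1133 × 0.4226 = 0.87861
(2) 31.57 × 0.02664 × 1.275 = 1.07231
Highest is cycle (2) at 1.0723 (>1, arbitrage).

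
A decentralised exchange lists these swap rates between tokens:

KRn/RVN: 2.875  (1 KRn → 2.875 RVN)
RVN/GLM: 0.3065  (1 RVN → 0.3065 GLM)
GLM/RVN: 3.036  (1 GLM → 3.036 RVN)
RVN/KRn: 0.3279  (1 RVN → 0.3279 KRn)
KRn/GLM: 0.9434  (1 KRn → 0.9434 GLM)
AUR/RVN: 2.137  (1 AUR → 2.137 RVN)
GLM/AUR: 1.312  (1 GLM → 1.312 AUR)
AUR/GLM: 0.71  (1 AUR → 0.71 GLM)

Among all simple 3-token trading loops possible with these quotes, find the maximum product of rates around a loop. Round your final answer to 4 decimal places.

GLM→RVN→KRn→GLM: 3.036 × 0.3279 × 0.9434 = 0.93916
AUR→RVN→GLM→AUR: 2.137 × 0.3065 × 1.312 = 0.85935
Maximum is GLM→RVN→KRn→GLM at 0.9392; no arbitrage — every cycle loses value.

0.9392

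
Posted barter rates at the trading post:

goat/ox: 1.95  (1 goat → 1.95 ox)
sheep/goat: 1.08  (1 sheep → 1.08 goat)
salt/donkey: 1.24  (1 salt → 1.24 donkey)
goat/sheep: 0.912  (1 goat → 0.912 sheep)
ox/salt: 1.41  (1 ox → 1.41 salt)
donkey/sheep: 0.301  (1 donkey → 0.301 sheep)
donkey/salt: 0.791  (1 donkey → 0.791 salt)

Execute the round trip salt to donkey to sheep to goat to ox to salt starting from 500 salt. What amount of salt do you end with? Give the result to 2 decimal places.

554.16

500 salt × 1.24 = 620 donkey
620 donkey × 0.301 = 186.62 sheep
186.62 sheep × 1.08 = 201.5496 goat
201.5496 goat × 1.95 = 393.02172 ox
393.02172 ox × 1.41 = 554.1606252 salt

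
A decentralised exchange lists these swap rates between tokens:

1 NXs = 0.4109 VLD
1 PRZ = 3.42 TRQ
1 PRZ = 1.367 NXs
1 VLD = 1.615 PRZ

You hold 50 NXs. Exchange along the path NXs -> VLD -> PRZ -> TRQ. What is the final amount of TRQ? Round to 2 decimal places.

113.48

50 NXs × 0.4109 = 20.545 VLD
20.545 VLD × 1.615 = 33.180175 PRZ
33.180175 PRZ × 3.42 = 113.4761985 TRQ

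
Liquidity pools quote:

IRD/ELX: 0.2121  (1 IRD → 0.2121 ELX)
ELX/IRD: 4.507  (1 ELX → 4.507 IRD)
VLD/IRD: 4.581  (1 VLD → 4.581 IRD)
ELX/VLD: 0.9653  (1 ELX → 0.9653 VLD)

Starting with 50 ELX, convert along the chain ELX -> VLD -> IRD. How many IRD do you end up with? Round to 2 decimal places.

50 ELX × 0.9653 = 48.265 VLD
48.265 VLD × 4.581 = 221.101965 IRD

221.10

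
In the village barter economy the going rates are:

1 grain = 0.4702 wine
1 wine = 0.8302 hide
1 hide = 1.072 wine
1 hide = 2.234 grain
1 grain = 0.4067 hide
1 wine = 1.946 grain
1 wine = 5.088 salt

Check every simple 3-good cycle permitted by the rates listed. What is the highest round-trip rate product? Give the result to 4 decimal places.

0.8721

hide→grain→wine→hide: 2.234 × 0.4702 × 0.8302 = 0.87206
hide→wine→grain→hide: 1.072 × 1.946 × 0.4067 = 0.84842
Maximum is hide→grain→wine→hide at 0.8721; no arbitrage — every cycle loses value.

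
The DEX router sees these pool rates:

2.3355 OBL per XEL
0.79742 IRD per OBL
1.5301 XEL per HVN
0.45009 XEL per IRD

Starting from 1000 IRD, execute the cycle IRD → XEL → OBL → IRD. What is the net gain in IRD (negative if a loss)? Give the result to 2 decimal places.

1000 IRD × 0.45009 = 450.09 XEL
450.09 XEL × 2.3355 = 1051.185195 OBL
1051.185195 OBL × 0.79742 = 838.2360981969 IRD
Net change: 838.2360981969 − 1000 = -161.7639018031 IRD

-161.76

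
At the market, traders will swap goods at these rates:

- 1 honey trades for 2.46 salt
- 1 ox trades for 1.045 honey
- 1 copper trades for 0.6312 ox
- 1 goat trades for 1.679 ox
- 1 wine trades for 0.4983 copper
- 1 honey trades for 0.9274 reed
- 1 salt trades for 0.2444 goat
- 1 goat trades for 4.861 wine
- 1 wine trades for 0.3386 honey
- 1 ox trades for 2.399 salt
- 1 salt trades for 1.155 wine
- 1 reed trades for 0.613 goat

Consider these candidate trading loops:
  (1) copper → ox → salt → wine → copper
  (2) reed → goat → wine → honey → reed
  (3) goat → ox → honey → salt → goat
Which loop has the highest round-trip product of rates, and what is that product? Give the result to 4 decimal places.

1.0549

(1) 0.6312 × 2.399 × 1.155 × 0.4983 = 0.87151
(2) 0.613 × 4.861 × 0.3386 × 0.9274 = 0.93571
(3) 1.679 × 1.045 × 2.46 × 0.2444 = 1.05488
Highest is cycle (3) at 1.0549 (>1, arbitrage).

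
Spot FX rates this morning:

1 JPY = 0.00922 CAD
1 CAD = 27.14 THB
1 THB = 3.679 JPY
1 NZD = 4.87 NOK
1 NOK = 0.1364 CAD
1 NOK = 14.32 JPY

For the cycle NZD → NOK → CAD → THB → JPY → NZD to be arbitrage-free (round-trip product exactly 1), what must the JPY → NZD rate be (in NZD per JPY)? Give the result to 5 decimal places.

Known legs of the cycle: 4.87 × 0.1364 × 27.14 × 3.679 = 66.32587112008
For no arbitrage the full-cycle product must be 1, so the missing rate is 1 / 66.32587112008 ≈ 0.0150771.

0.01508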